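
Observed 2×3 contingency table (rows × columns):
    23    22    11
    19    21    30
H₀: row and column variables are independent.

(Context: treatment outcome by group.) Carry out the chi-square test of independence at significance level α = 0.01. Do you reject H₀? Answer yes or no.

reject H₀: no

Row totals [56, 70], col totals [42, 43, 41], n=126
χ² = (23−18.67)²/18.67 + (22−19.11)²/19.11 + (11−18.22)²/18.22 + (19−23.33)²/23.33 + (21−23.89)²/23.89 + (30−22.78)²/22.78 = 7.7492
df = 2
p-value (upper-tail) = 0.02076
At α=0.01: p ≥ α → fail to reject H₀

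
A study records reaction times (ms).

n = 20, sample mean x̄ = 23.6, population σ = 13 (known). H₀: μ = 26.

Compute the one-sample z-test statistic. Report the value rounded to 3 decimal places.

SE = σ/√n = 13/√20 = 2.9069
z = (x̄−μ₀)/SE = (23.6−26)/2.9069 = -0.8256

test statistic = -0.826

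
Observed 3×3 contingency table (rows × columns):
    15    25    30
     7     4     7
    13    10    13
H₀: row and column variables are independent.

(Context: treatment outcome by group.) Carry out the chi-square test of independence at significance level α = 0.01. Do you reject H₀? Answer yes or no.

Row totals [70, 18, 36], col totals [35, 39, 50], n=124
χ² = (15−19.76)²/19.76 + (25−22.02)²/22.02 + (30−28.23)²/28.23 + (7−5.08)²/5.08 + (4−5.66)²/5.66 + (7−7.26)²/7.26 + (13−10.16)²/10.16 + (10−11.32)²/11.32 + (13−14.52)²/14.52 = 3.9894
df = 4
p-value (upper-tail) = 0.40744
At α=0.01: p ≥ α → fail to reject H₀

reject H₀: no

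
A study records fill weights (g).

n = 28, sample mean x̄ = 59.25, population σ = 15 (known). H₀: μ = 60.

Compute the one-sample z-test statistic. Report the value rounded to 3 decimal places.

SE = σ/√n = 15/√28 = 2.8347
z = (x̄−μ₀)/SE = (59.25−60)/2.8347 = -0.2646

test statistic = -0.265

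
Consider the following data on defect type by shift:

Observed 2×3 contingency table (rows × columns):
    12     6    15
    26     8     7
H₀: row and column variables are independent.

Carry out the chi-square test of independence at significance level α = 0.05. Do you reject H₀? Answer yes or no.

reject H₀: yes

Row totals [33, 41], col totals [38, 14, 22], n=74
χ² = (12−16.95)²/16.95 + (6−6.24)²/6.24 + (15−9.81)²/9.81 + (26−21.05)²/21.05 + (8−7.76)²/7.76 + (7−12.19)²/12.19 = 7.5764
df = 2
p-value (upper-tail) = 0.02264
At α=0.05: p < α → reject H₀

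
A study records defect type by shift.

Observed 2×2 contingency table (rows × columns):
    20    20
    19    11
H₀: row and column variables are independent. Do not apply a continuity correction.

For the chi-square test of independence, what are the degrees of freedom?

degrees of freedom = 1

df = (r−1)(c−1) = (2−1)·(2−1) = 1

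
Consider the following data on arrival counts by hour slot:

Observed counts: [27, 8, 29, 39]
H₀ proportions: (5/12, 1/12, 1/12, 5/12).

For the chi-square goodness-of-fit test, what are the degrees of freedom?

df = k − 1 = 4 − 1 = 3

degrees of freedom = 3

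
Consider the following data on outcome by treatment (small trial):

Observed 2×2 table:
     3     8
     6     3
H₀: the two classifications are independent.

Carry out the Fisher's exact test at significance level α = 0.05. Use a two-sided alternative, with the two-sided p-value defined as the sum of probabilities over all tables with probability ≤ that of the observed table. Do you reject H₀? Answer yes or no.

Margins: r₁=11, r₂=9, c₁=9, c₂=11, n=20
p_obs = C(11,3)·C(9,6)/C(20,9); sum pmf over tables with pmf ≤ p_obs
p-value (two-sided) = 0.17480
At α=0.05: p ≥ α → fail to reject H₀

reject H₀: no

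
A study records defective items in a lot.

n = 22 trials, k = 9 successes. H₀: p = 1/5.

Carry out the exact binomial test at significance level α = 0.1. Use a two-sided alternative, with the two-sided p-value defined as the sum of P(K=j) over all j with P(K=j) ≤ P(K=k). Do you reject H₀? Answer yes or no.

Exact binomial: n=22, k=9, p₀=1/5=0.2000
P(X=j) = C(n,j)·p₀^j·(1−p₀)^(n−j); p = Σ P(X=j) over j with P(X=j) ≤ P(X=9)
p-value (two-sided) = 0.02752
At α=0.1: p < α → reject H₀

reject H₀: yes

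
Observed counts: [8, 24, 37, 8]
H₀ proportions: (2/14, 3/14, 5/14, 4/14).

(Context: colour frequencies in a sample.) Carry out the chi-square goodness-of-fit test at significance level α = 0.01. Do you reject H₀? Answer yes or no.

reject H₀: yes

n = 77; E_i = n·p_i = [11.00, 16.50, 27.50, 22.00]
χ² = (8−11.00)²/11.00 + (24−16.50)²/16.50 + (37−27.50)²/27.50 + (8−22.00)²/22.00 = 16.4182
df = 3
p-value (upper-tail) = 0.00093
At α=0.01: p < α → reject H₀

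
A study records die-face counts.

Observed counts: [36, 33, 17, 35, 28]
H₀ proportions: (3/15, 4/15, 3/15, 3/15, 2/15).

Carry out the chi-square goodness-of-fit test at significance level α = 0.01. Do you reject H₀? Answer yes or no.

n = 149; E_i = n·p_i = [29.80, 39.73, 29.80, 29.80, 19.87]
χ² = (36−29.80)²/29.80 + (33−39.73)²/39.73 + (17−29.80)²/29.80 + (35−29.80)²/29.80 + (28−19.87)²/19.87 = 12.1661
df = 4
p-value (upper-tail) = 0.01616
At α=0.01: p ≥ α → fail to reject H₀

reject H₀: no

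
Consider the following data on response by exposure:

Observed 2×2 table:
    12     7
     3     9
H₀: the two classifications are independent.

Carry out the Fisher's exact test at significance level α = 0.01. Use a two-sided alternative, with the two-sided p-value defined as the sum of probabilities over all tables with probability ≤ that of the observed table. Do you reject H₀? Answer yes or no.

Margins: r₁=19, r₂=12, c₁=15, c₂=16, n=31
p_obs = C(19,12)·C(12,3)/C(31,15); sum pmf over tables with pmf ≤ p_obs
p-value (two-sided) = 0.06589
At α=0.01: p ≥ α → fail to reject H₀

reject H₀: no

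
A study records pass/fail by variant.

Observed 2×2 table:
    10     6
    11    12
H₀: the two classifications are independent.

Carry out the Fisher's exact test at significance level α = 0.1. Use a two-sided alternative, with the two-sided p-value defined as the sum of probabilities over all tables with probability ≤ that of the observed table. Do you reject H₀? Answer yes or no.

reject H₀: no

Margins: r₁=16, r₂=23, c₁=21, c₂=18, n=39
p_obs = C(16,10)·C(23,11)/C(39,21); sum pmf over tables with pmf ≤ p_obs
p-value (two-sided) = 0.51584
At α=0.1: p ≥ α → fail to reject H₀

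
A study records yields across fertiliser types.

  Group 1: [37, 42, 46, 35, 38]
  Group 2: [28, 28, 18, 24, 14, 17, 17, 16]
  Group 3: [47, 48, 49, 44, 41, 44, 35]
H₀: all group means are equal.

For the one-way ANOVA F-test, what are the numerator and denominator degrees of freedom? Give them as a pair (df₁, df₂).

degrees of freedom = [2, 17]

k = 3 groups, N = 20 total
df = (k−1, N−k) = (3−1, 20−3) = (2, 17)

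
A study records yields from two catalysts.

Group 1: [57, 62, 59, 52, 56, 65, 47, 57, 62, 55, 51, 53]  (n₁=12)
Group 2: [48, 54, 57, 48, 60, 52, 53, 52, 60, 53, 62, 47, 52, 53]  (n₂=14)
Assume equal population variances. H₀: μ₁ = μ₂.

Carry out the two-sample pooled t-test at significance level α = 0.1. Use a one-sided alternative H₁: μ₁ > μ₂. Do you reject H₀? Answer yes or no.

x̄₁=56.333, s₁=5.176, n₁=12
x̄₂=53.643, s₂=4.634, n₂=14
s_p² = [11·5.176² + 13·4.634²]/24 = 23.9117
SE = √(s_p²·(1/12+1/14)) = 1.9237
t = (56.333−53.643)/1.9237 = 1.3986
df = 24
p-value (one-sided, H₁ greater) = 0.08736
At α=0.1: p < α → reject H₀

reject H₀: yes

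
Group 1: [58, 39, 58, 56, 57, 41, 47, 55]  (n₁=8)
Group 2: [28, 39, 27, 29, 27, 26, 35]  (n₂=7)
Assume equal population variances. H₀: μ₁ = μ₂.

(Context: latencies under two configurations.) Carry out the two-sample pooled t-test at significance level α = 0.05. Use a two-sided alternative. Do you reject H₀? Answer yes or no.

x̄₁=51.375, s₁=7.873, n₁=8
x̄₂=30.143, s₂=4.914, n₂=7
s_p² = [7·7.873² + 6·4.914²]/13 = 44.5179
SE = √(s_p²·(1/8+1/7)) = 3.4532
t = (51.375−30.143)/3.4532 = 6.1486
df = 13
p-value (two-sided) = 0.00003
At α=0.05: p < α → reject H₀

reject H₀: yes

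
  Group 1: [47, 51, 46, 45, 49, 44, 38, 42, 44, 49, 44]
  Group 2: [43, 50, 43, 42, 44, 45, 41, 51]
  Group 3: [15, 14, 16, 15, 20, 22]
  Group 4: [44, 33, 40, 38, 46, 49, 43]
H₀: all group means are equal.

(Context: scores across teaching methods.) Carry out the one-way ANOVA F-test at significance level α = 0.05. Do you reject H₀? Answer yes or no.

reject H₀: yes

Group means [45.36, 44.88, 17.00, 41.86], grand mean 39.156
SSB = Σnᵢ(x̄ᵢ−x̄)² = 3681.941; SSW = ΣΣ(x−x̄ᵢ)² = 450.278
MSB = 3681.941/3 = 1227.3137; MSW = 450.278/28 = 16.0813
F = MSB/MSW = 76.3191
df = (3, 28)
p-value (upper-tail) = 0.00000
At α=0.05: p < α → reject H₀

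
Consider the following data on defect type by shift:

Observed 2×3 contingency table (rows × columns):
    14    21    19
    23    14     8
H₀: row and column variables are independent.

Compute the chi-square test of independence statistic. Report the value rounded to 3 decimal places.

Row totals [54, 45], col totals [37, 35, 27], n=99
χ² = (14−20.18)²/20.18 + (21−19.09)²/19.09 + (19−14.73)²/14.73 + (23−16.82)²/16.82 + (14−15.91)²/15.91 + (8−12.27)²/12.27 = 7.3129
df = 2

test statistic = 7.313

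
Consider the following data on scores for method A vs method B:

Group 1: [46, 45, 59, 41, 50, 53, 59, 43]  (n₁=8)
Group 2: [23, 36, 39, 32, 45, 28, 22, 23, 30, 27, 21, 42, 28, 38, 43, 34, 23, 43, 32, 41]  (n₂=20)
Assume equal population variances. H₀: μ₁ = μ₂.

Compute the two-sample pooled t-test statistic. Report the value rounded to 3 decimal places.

test statistic = 5.251

x̄₁=49.500, s₁=6.969, n₁=8
x̄₂=32.500, s₂=8.003, n₂=20
s_p² = [7·6.969² + 19·8.003²]/26 = 59.8846
SE = √(s_p²·(1/8+1/20)) = 3.2373
t = (49.500−32.500)/3.2373 = 5.2514
df = 26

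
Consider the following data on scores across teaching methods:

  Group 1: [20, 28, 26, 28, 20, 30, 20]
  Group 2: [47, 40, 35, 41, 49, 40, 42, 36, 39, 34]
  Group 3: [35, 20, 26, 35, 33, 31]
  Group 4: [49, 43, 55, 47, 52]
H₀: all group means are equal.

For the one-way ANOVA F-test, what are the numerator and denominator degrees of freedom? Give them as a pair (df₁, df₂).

degrees of freedom = [3, 24]

k = 4 groups, N = 28 total
df = (k−1, N−k) = (4−1, 28−4) = (3, 24)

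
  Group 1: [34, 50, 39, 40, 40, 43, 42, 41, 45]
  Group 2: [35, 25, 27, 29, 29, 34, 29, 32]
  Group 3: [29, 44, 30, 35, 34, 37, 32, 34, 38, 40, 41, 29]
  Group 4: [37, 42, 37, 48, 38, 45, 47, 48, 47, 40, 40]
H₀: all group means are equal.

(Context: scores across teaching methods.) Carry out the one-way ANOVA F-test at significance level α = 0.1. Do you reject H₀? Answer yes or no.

reject H₀: yes

Group means [41.56, 30.00, 35.25, 42.64], grand mean 37.650
SSB = Σnᵢ(x̄ᵢ−x̄)² = 948.082; SSW = ΣΣ(x−x̄ᵢ)² = 699.018
MSB = 948.082/3 = 316.0274; MSW = 699.018/36 = 19.4172
F = MSB/MSW = 16.2757
df = (3, 36)
p-value (upper-tail) = 0.00000
At α=0.1: p < α → reject H₀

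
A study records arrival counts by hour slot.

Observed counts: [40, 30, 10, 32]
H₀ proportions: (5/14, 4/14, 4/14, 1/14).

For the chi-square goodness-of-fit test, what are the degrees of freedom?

df = k − 1 = 4 − 1 = 3

degrees of freedom = 3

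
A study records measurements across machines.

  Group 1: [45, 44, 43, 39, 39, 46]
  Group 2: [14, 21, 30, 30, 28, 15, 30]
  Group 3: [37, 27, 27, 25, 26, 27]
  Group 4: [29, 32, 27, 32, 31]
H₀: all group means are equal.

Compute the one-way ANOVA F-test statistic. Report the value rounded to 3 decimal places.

Group means [42.67, 24.00, 28.17, 30.20], grand mean 31.000
SSB = Σnᵢ(x̄ᵢ−x̄)² = 1211.033; SSW = ΣΣ(x−x̄ᵢ)² = 474.967
MSB = 1211.033/3 = 403.6778; MSW = 474.967/20 = 23.7483
F = MSB/MSW = 16.9982
df = (3, 20)

test statistic = 16.998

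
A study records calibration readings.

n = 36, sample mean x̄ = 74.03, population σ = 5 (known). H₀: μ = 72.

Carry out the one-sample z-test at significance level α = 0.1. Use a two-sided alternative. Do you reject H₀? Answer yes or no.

SE = σ/√n = 5/√36 = 0.8333
z = (x̄−μ₀)/SE = (74.03−72)/0.8333 = 2.4360
p-value (two-sided) = 0.01485
At α=0.1: p < α → reject H₀

reject H₀: yes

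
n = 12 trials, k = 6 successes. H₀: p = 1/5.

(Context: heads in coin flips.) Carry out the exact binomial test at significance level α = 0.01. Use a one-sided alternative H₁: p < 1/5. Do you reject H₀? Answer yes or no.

Exact binomial: n=12, k=6, p₀=1/5=0.2000
P(X≤6) from Σ C(n,i)·p₀^i·(1−p₀)^(n−i)
p-value (one-sided, H₁ less) = 0.99610
At α=0.01: p ≥ α → fail to reject H₀

reject H₀: no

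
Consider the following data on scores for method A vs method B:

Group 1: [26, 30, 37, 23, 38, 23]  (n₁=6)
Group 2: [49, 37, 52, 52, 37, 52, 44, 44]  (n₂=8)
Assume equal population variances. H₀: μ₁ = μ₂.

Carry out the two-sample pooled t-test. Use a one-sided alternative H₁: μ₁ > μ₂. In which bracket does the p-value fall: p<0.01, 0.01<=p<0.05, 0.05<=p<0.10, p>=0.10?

x̄₁=29.500, s₁=6.716, n₁=6
x̄₂=45.875, s₂=6.402, n₂=8
s_p² = [5·6.716² + 7·6.402²]/12 = 42.6979
SE = √(s_p²·(1/6+1/8)) = 3.5290
t = (29.500−45.875)/3.5290 = -4.6402
df = 12
p-value (one-sided, H₁ greater) = 0.99971
→ bracket: p>=0.10

p-value bracket: p>=0.10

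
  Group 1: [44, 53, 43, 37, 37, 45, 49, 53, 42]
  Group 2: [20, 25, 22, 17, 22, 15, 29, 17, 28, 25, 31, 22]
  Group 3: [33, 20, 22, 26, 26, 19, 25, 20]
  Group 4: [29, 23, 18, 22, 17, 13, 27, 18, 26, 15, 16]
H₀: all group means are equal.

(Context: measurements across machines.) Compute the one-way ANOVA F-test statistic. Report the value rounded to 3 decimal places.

Group means [44.78, 22.75, 23.88, 20.36], grand mean 27.275
SSB = Σnᵢ(x̄ᵢ−x̄)² = 3620.749; SSW = ΣΣ(x−x̄ᵢ)² = 1001.226
MSB = 3620.749/3 = 1206.9163; MSW = 1001.226/36 = 27.8118
F = MSB/MSW = 43.3958
df = (3, 36)

test statistic = 43.396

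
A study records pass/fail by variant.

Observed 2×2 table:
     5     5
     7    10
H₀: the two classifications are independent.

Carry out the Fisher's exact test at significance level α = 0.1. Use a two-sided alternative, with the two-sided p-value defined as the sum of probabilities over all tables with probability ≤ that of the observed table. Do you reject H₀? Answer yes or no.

Margins: r₁=10, r₂=17, c₁=12, c₂=15, n=27
p_obs = C(10,5)·C(17,7)/C(27,12); sum pmf over tables with pmf ≤ p_obs
p-value (two-sided) = 0.70633
At α=0.1: p ≥ α → fail to reject H₀

reject H₀: no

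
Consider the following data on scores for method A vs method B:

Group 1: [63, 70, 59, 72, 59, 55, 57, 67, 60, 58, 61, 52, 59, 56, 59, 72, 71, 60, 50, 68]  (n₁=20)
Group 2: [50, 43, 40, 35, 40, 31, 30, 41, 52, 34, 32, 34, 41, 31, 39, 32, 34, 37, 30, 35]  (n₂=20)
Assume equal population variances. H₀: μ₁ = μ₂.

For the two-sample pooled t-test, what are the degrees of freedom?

df = n₁ + n₂ − 2 = 20 + 20 − 2 = 38

degrees of freedom = 38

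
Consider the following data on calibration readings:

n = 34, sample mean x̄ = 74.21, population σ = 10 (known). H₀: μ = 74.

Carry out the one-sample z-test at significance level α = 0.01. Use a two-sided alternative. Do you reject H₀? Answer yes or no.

SE = σ/√n = 10/√34 = 1.7150
z = (x̄−μ₀)/SE = (74.21−74)/1.7150 = 0.1224
p-value (two-sided) = 0.90254
At α=0.01: p ≥ α → fail to reject H₀

reject H₀: no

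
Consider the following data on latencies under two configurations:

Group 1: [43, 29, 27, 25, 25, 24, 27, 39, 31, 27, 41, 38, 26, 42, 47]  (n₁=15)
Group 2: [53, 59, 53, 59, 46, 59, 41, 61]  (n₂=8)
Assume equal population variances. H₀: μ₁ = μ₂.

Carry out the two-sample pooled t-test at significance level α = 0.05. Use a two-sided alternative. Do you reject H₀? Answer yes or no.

x̄₁=32.733, s₁=7.959, n₁=15
x̄₂=53.875, s₂=7.160, n₂=8
s_p² = [14·7.959² + 7·7.160²]/21 = 59.3242
SE = √(s_p²·(1/15+1/8)) = 3.3720
t = (32.733−53.875)/3.3720 = -6.2697
df = 21
p-value (two-sided) = 0.00000
At α=0.05: p < α → reject H₀

reject H₀: yes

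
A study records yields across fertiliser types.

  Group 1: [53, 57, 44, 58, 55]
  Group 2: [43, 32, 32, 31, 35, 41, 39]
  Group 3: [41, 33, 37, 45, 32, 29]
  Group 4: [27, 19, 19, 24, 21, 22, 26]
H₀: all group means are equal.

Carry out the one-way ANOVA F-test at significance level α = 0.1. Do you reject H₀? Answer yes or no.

reject H₀: yes

Group means [53.40, 36.14, 36.17, 22.57], grand mean 35.800
SSB = Σnᵢ(x̄ᵢ−x̄)² = 2775.395; SSW = ΣΣ(x−x̄ᵢ)² = 508.605
MSB = 2775.395/3 = 925.1317; MSW = 508.605/21 = 24.2193
F = MSB/MSW = 38.1982
df = (3, 21)
p-value (upper-tail) = 0.00000
At α=0.1: p < α → reject H₀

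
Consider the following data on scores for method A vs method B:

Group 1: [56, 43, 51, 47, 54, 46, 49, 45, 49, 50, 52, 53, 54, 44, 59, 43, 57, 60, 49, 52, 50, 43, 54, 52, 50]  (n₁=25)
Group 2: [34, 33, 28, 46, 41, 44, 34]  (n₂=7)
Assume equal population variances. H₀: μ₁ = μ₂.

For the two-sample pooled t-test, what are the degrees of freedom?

df = n₁ + n₂ − 2 = 25 + 7 − 2 = 30

degrees of freedom = 30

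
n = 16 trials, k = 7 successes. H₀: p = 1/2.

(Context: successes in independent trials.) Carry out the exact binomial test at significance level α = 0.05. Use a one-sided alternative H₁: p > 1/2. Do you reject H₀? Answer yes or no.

Exact binomial: n=16, k=7, p₀=1/2=0.5000
P(X≥7) from Σ C(n,i)·p₀^i·(1−p₀)^(n−i)
p-value (one-sided, H₁ greater) = 0.77275
At α=0.05: p ≥ α → fail to reject H₀

reject H₀: no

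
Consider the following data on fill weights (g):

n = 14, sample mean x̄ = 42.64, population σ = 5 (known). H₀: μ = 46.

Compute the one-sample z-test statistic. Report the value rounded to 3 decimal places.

test statistic = -2.514

SE = σ/√n = 5/√14 = 1.3363
z = (x̄−μ₀)/SE = (42.64−46)/1.3363 = -2.5144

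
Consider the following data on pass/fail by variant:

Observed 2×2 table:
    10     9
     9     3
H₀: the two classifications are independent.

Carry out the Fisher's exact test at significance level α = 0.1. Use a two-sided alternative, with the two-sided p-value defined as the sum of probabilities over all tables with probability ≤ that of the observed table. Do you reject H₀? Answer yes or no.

reject H₀: no

Margins: r₁=19, r₂=12, c₁=19, c₂=12, n=31
p_obs = C(19,10)·C(12,9)/C(31,19); sum pmf over tables with pmf ≤ p_obs
p-value (two-sided) = 0.27445
At α=0.1: p ≥ α → fail to reject H₀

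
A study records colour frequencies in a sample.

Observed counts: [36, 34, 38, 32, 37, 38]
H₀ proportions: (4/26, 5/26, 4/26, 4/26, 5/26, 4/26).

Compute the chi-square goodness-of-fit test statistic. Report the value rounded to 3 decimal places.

n = 215; E_i = n·p_i = [33.08, 41.35, 33.08, 33.08, 41.35, 33.08]
χ² = (36−33.08)²/33.08 + (34−41.35)²/41.35 + (38−33.08)²/33.08 + (32−33.08)²/33.08 + (37−41.35)²/41.35 + (38−33.08)²/33.08 = 3.5209
df = 5

test statistic = 3.521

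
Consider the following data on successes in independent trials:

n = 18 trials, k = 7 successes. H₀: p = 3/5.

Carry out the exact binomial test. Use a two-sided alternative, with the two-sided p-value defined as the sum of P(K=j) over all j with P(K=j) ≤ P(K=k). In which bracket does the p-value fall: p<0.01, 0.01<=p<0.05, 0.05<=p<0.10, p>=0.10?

Exact binomial: n=18, k=7, p₀=3/5=0.6000
P(X=j) = C(n,j)·p₀^j·(1−p₀)^(n−j); p = Σ P(X=j) over j with P(X=j) ≤ P(X=7)
p-value (two-sided) = 0.09043
→ bracket: 0.05<=p<0.10

p-value bracket: 0.05<=p<0.10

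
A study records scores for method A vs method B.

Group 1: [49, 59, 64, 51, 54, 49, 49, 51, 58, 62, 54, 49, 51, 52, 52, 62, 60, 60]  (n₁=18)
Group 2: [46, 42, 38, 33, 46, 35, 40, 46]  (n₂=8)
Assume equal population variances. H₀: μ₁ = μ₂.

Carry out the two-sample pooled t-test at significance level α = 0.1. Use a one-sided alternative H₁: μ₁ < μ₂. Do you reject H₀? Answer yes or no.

reject H₀: no

x̄₁=54.778, s₁=5.231, n₁=18
x̄₂=40.750, s₂=5.148, n₂=8
s_p² = [17·5.231² + 7·5.148²]/24 = 27.1088
SE = √(s_p²·(1/18+1/8)) = 2.2124
t = (54.778−40.750)/2.2124 = 6.3406
df = 24
p-value (one-sided, H₁ less) = 1.00000
At α=0.1: p ≥ α → fail to reject H₀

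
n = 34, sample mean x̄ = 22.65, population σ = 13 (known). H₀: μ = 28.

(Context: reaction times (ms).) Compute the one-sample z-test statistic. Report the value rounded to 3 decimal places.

test statistic = -2.400

SE = σ/√n = 13/√34 = 2.2295
z = (x̄−μ₀)/SE = (22.65−28)/2.2295 = -2.3997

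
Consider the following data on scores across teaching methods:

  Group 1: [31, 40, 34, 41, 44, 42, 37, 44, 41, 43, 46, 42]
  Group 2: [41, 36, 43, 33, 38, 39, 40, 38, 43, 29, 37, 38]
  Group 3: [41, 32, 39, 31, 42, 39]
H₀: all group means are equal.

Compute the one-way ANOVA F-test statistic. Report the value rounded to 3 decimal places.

Group means [40.42, 37.92, 37.33], grand mean 38.800
SSB = Σnᵢ(x̄ᵢ−x̄)² = 53.633; SSW = ΣΣ(x−x̄ᵢ)² = 495.167
MSB = 53.633/2 = 26.8167; MSW = 495.167/27 = 18.3395
F = MSB/MSW = 1.4622
df = (2, 27)

test statistic = 1.462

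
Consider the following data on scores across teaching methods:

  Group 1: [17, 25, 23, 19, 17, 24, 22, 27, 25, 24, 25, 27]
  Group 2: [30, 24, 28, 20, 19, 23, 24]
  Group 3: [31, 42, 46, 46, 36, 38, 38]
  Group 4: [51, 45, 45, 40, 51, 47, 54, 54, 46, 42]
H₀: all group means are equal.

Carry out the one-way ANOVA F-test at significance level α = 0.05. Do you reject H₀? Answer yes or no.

reject H₀: yes

Group means [22.92, 24.00, 39.57, 47.50], grand mean 33.194
SSB = Σnᵢ(x̄ᵢ−x̄)² = 4190.508; SSW = ΣΣ(x−x̄ᵢ)² = 619.131
MSB = 4190.508/3 = 1396.8360; MSW = 619.131/32 = 19.3478
F = MSB/MSW = 72.1960
df = (3, 32)
p-value (upper-tail) = 0.00000
At α=0.05: p < α → reject H₀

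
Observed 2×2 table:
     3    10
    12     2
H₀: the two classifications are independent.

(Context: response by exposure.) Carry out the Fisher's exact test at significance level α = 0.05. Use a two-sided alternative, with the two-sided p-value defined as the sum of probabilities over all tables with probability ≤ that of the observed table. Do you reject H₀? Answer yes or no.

Margins: r₁=13, r₂=14, c₁=15, c₂=12, n=27
p_obs = C(13,3)·C(14,12)/C(27,15); sum pmf over tables with pmf ≤ p_obs
p-value (two-sided) = 0.00184
At α=0.05: p < α → reject H₀

reject H₀: yes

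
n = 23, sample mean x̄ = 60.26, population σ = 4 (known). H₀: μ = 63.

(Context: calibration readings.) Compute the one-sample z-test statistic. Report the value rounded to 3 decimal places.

test statistic = -3.285

SE = σ/√n = 4/√23 = 0.8341
z = (x̄−μ₀)/SE = (60.26−63)/0.8341 = -3.2851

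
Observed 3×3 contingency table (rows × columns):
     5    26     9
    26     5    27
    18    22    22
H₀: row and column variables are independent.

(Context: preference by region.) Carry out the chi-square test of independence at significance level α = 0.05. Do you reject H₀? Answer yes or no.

Row totals [40, 58, 62], col totals [49, 53, 58], n=160
χ² = (5−12.25)²/12.25 + (26−13.25)²/13.25 + (9−14.50)²/14.50 + (26−17.76)²/17.76 + (5−19.21)²/19.21 + (27−21.02)²/21.02 + (18−18.99)²/18.99 + (22−20.54)²/20.54 + (22−22.48)²/22.48 = 34.8434
df = 4
p-value (upper-tail) = 0.00000
At α=0.05: p < α → reject H₀

reject H₀: yes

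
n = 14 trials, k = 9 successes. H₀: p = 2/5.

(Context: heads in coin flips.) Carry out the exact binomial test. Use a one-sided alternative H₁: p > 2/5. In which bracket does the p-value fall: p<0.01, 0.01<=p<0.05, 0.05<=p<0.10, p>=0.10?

p-value bracket: 0.05<=p<0.10

Exact binomial: n=14, k=9, p₀=2/5=0.4000
P(X≥9) from Σ C(n,i)·p₀^i·(1−p₀)^(n−i)
p-value (one-sided, H₁ greater) = 0.05832
→ bracket: 0.05<=p<0.10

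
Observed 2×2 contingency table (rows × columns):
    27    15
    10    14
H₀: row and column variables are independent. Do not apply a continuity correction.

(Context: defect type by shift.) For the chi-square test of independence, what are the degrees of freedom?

degrees of freedom = 1

df = (r−1)(c−1) = (2−1)·(2−1) = 1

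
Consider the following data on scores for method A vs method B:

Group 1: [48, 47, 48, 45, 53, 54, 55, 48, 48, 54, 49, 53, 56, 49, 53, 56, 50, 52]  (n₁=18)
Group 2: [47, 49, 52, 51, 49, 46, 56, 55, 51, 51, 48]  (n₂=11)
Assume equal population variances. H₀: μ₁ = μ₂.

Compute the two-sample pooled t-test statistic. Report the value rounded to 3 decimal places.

x̄₁=51.000, s₁=3.378, n₁=18
x̄₂=50.455, s₂=3.110, n₂=11
s_p² = [17·3.378² + 10·3.110²]/27 = 10.7677
SE = √(s_p²·(1/18+1/11)) = 1.2558
t = (51.000−50.455)/1.2558 = 0.4343
df = 27

test statistic = 0.434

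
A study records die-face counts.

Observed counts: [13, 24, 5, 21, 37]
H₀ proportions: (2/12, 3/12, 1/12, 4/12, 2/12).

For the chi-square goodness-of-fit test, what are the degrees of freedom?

degrees of freedom = 4

df = k − 1 = 5 − 1 = 4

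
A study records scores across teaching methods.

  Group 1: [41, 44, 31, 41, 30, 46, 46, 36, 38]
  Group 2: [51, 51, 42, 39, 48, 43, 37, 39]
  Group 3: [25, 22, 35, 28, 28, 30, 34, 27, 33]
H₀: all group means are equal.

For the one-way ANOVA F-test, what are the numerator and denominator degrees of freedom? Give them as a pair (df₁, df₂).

degrees of freedom = [2, 23]

k = 3 groups, N = 26 total
df = (k−1, N−k) = (3−1, 26−3) = (2, 23)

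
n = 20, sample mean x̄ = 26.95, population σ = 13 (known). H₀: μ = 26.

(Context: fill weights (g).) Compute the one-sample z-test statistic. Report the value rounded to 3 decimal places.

SE = σ/√n = 13/√20 = 2.9069
z = (x̄−μ₀)/SE = (26.95−26)/2.9069 = 0.3268

test statistic = 0.327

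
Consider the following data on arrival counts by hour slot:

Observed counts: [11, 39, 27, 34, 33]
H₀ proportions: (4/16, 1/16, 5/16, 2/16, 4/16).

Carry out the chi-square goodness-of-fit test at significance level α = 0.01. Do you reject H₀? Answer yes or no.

reject H₀: yes

n = 144; E_i = n·p_i = [36.00, 9.00, 45.00, 18.00, 36.00]
χ² = (11−36.00)²/36.00 + (39−9.00)²/9.00 + (27−45.00)²/45.00 + (34−18.00)²/18.00 + (33−36.00)²/36.00 = 139.0333
df = 4
p-value (upper-tail) = 0.00000
At α=0.01: p < α → reject H₀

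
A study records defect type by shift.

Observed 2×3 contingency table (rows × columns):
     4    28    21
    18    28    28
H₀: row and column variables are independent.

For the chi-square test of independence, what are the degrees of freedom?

df = (r−1)(c−1) = (2−1)·(3−1) = 2

degrees of freedom = 2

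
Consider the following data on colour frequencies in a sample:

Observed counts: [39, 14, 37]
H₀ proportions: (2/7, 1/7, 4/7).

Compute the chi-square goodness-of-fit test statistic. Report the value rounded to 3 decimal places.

n = 90; E_i = n·p_i = [25.71, 12.86, 51.43]
χ² = (39−25.71)²/25.71 + (14−12.86)²/12.86 + (37−51.43)²/51.43 = 11.0139
df = 2

test statistic = 11.014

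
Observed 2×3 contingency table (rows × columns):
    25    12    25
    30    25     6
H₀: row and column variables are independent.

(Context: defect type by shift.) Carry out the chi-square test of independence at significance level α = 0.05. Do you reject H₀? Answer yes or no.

Row totals [62, 61], col totals [55, 37, 31], n=123
χ² = (25−27.72)²/27.72 + (12−18.65)²/18.65 + (25−15.63)²/15.63 + (30−27.28)²/27.28 + (25−18.35)²/18.35 + (6−15.37)²/15.37 = 16.6602
df = 2
p-value (upper-tail) = 0.00024
At α=0.05: p < α → reject H₀

reject H₀: yes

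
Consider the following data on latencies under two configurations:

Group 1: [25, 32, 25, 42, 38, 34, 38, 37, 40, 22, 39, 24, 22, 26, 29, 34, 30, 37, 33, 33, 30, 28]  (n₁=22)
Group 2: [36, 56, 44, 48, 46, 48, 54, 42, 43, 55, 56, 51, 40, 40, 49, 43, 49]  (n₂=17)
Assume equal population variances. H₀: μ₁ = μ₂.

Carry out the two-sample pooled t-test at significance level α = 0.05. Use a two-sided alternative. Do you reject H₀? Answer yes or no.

x̄₁=31.727, s₁=6.072, n₁=22
x̄₂=47.059, s₂=6.057, n₂=17
s_p² = [21·6.072² + 16·6.057²]/37 = 36.7920
SE = √(s_p²·(1/22+1/17)) = 1.9587
t = (31.727−47.059)/1.9587 = -7.8273
df = 37
p-value (two-sided) = 0.00000
At α=0.05: p < α → reject H₀

reject H₀: yes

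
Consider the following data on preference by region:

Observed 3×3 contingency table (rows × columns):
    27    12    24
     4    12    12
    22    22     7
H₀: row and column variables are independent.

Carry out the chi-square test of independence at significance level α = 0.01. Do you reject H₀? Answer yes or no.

Row totals [63, 28, 51], col totals [53, 46, 43], n=142
χ² = (27−23.51)²/23.51 + (12−20.41)²/20.41 + (24−19.08)²/19.08 + (4−10.45)²/10.45 + (12−9.07)²/9.07 + (12−8.48)²/8.48 + (22−19.04)²/19.04 + (22−16.52)²/16.52 + (7−15.44)²/15.44 = 18.5367
df = 4
p-value (upper-tail) = 0.00097
At α=0.01: p < α → reject H₀

reject H₀: yes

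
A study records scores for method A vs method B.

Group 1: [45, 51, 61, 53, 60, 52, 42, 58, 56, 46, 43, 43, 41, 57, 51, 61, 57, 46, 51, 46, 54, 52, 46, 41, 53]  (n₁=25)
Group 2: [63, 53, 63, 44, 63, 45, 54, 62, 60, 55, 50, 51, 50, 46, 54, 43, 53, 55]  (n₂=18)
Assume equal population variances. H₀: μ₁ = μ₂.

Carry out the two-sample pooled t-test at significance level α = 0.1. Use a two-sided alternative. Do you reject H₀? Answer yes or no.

reject H₀: no

x̄₁=50.640, s₁=6.415, n₁=25
x̄₂=53.556, s₂=6.644, n₂=18
s_p² = [24·6.415² + 17·6.644²]/41 = 42.3952
SE = √(s_p²·(1/25+1/18)) = 2.0127
t = (50.640−53.556)/2.0127 = -1.4486
df = 41
p-value (two-sided) = 0.15507
At α=0.1: p ≥ α → fail to reject H₀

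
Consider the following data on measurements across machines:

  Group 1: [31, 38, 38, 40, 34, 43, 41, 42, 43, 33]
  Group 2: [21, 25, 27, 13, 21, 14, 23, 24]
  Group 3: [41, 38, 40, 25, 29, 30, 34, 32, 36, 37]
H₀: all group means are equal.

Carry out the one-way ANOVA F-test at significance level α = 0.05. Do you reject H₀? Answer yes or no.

Group means [38.30, 21.00, 34.20], grand mean 31.893
SSB = Σnᵢ(x̄ᵢ−x̄)² = 1412.979; SSW = ΣΣ(x−x̄ᵢ)² = 585.700
MSB = 1412.979/2 = 706.4893; MSW = 585.700/25 = 23.4280
F = MSB/MSW = 30.1558
df = (2, 25)
p-value (upper-tail) = 0.00000
At α=0.05: p < α → reject H₀

reject H₀: yes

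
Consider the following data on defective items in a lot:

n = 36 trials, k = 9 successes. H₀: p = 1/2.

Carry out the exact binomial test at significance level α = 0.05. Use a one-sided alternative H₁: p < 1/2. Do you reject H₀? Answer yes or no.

Exact binomial: n=36, k=9, p₀=1/2=0.5000
P(X≤9) from Σ C(n,i)·p₀^i·(1−p₀)^(n−i)
p-value (one-sided, H₁ less) = 0.00197
At α=0.05: p < α → reject H₀

reject H₀: yes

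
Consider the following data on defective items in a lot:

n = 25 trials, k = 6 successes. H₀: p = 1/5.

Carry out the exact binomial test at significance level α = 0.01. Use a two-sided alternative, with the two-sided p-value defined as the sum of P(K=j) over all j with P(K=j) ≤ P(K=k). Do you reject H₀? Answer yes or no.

Exact binomial: n=25, k=6, p₀=1/5=0.2000
P(X=j) = C(n,j)·p₀^j·(1−p₀)^(n−j); p = Σ P(X=j) over j with P(X=j) ≤ P(X=6)
p-value (two-sided) = 0.61730
At α=0.01: p ≥ α → fail to reject H₀

reject H₀: no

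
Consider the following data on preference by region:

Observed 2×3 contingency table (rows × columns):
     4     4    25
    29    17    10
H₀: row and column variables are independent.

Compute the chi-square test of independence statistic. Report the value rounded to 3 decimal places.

test statistic = 29.438

Row totals [33, 56], col totals [33, 21, 35], n=89
χ² = (4−12.24)²/12.24 + (4−7.79)²/7.79 + (25−12.98)²/12.98 + (29−20.76)²/20.76 + (17−13.21)²/13.21 + (10−22.02)²/22.02 = 29.4377
df = 2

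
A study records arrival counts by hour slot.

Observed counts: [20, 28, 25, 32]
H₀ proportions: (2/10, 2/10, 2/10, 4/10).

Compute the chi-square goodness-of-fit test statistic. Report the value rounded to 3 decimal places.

test statistic = 5.524

n = 105; E_i = n·p_i = [21.00, 21.00, 21.00, 42.00]
χ² = (20−21.00)²/21.00 + (28−21.00)²/21.00 + (25−21.00)²/21.00 + (32−42.00)²/42.00 = 5.5238
df = 3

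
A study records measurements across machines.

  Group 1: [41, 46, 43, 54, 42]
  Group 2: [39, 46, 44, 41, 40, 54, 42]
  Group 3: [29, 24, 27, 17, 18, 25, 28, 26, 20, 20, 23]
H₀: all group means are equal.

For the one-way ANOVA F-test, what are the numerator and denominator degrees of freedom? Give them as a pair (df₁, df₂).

degrees of freedom = [2, 20]

k = 3 groups, N = 23 total
df = (k−1, N−k) = (3−1, 23−3) = (2, 20)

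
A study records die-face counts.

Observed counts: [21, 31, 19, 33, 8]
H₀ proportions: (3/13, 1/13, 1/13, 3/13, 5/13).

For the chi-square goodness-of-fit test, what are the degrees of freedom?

df = k − 1 = 5 − 1 = 4

degrees of freedom = 4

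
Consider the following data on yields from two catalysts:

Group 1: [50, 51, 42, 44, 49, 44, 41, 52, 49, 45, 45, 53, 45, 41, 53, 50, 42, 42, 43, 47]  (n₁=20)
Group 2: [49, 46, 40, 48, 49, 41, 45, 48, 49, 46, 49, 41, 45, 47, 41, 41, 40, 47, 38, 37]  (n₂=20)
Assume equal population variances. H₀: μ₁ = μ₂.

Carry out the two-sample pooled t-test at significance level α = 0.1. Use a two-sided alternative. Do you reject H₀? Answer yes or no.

x̄₁=46.400, s₁=4.135, n₁=20
x̄₂=44.350, s₂=4.043, n₂=20
s_p² = [19·4.135² + 19·4.043²]/38 = 16.7197
SE = √(s_p²·(1/20+1/20)) = 1.2930
t = (46.400−44.350)/1.2930 = 1.5854
df = 38
p-value (two-sided) = 0.12116
At α=0.1: p ≥ α → fail to reject H₀

reject H₀: no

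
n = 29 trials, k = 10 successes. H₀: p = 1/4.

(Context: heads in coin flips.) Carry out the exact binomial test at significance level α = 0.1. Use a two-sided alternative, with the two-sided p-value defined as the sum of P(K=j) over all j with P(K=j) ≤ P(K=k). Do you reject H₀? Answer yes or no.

reject H₀: no

Exact binomial: n=29, k=10, p₀=1/4=0.2500
P(X=j) = C(n,j)·p₀^j·(1−p₀)^(n−j); p = Σ P(X=j) over j with P(X=j) ≤ P(X=10)
p-value (two-sided) = 0.28163
At α=0.1: p ≥ α → fail to reject H₀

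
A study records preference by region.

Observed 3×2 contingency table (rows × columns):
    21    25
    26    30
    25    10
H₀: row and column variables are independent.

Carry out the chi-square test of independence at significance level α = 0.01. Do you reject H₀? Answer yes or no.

reject H₀: no

Row totals [46, 56, 35], col totals [72, 65], n=137
χ² = (21−24.18)²/24.18 + (25−21.82)²/21.82 + (26−29.43)²/29.43 + (30−26.57)²/26.57 + (25−18.39)²/18.39 + (10−16.61)²/16.61 = 6.7220
df = 2
p-value (upper-tail) = 0.03470
At α=0.01: p ≥ α → fail to reject H₀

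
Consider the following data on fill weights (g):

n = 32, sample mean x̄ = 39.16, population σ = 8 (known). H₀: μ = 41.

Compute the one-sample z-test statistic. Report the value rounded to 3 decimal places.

test statistic = -1.301

SE = σ/√n = 8/√32 = 1.4142
z = (x̄−μ₀)/SE = (39.16−41)/1.4142 = -1.3011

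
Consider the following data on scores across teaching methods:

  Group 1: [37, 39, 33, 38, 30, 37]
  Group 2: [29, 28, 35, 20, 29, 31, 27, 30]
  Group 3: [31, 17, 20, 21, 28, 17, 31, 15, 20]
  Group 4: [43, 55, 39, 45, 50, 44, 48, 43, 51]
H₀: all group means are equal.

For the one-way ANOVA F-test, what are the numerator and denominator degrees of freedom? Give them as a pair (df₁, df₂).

degrees of freedom = [3, 28]

k = 4 groups, N = 32 total
df = (k−1, N−k) = (4−1, 32−4) = (3, 28)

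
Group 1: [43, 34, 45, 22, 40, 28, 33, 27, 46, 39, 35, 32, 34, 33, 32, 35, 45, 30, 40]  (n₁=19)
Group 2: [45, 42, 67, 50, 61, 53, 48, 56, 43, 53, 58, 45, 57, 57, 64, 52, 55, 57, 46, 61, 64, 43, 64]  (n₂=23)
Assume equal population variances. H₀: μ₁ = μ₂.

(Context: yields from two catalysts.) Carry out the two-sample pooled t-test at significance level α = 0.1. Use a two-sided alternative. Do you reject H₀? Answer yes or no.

reject H₀: yes

x̄₁=35.421, s₁=6.594, n₁=19
x̄₂=53.957, s₂=7.642, n₂=23
s_p² = [18·6.594² + 22·7.642²]/40 = 51.6897
SE = √(s_p²·(1/19+1/23)) = 2.2289
t = (35.421−53.957)/2.2289 = -8.3161
df = 40
p-value (two-sided) = 0.00000
At α=0.1: p < α → reject H₀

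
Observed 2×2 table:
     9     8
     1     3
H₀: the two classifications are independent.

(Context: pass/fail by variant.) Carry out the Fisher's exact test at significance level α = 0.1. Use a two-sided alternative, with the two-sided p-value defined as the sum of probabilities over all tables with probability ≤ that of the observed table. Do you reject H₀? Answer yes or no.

Margins: r₁=17, r₂=4, c₁=10, c₂=11, n=21
p_obs = C(17,9)·C(4,1)/C(21,10); sum pmf over tables with pmf ≤ p_obs
p-value (two-sided) = 0.58647
At α=0.1: p ≥ α → fail to reject H₀

reject H₀: no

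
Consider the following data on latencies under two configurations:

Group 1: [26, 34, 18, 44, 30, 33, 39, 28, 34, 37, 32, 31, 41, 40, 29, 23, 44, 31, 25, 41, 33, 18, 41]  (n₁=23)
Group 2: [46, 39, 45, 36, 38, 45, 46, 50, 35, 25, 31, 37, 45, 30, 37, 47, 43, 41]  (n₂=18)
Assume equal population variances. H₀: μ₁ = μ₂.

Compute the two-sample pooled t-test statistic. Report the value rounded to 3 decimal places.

x̄₁=32.696, s₁=7.558, n₁=23
x̄₂=39.778, s₂=6.752, n₂=18
s_p² = [22·7.558² + 17·6.752²]/39 = 52.1021
SE = √(s_p²·(1/23+1/18)) = 2.2715
t = (32.696−39.778)/2.2715 = -3.1178
df = 39

test statistic = -3.118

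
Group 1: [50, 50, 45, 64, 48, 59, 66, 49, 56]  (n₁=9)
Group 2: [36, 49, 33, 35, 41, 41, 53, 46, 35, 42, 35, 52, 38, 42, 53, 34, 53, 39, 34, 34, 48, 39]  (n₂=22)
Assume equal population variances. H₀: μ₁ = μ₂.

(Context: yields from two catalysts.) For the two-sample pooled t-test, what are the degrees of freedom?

degrees of freedom = 29

df = n₁ + n₂ − 2 = 9 + 22 − 2 = 29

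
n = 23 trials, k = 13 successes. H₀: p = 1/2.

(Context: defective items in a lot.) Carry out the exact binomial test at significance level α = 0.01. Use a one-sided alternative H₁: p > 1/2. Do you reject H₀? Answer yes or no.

reject H₀: no

Exact binomial: n=23, k=13, p₀=1/2=0.5000
P(X≥13) from Σ C(n,i)·p₀^i·(1−p₀)^(n−i)
p-value (one-sided, H₁ greater) = 0.33882
At α=0.01: p ≥ α → fail to reject H₀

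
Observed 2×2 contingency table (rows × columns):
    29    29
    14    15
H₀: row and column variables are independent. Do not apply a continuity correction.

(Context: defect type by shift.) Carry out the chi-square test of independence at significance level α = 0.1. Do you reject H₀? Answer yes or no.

reject H₀: no

Row totals [58, 29], col totals [43, 44], n=87
χ² = (29−28.67)²/28.67 + (29−29.33)²/29.33 + (14−14.33)²/14.33 + (15−14.67)²/14.67 = 0.0230
df = 1
p-value (upper-tail) = 0.87948
At α=0.1: p ≥ α → fail to reject H₀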